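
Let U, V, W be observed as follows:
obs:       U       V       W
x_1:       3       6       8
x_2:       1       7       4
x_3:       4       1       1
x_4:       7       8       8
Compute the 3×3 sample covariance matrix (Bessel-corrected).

Step 1 — column means:
  mean(U) = (3 + 1 + 4 + 7) / 4 = 15/4 = 3.75
  mean(V) = (6 + 7 + 1 + 8) / 4 = 22/4 = 5.5
  mean(W) = (8 + 4 + 1 + 8) / 4 = 21/4 = 5.25

Step 2 — sample covariance S[i,j] = (1/(n-1)) · Σ_k (x_{k,i} - mean_i) · (x_{k,j} - mean_j), with n-1 = 3.
  S[U,U] = ((-0.75)·(-0.75) + (-2.75)·(-2.75) + (0.25)·(0.25) + (3.25)·(3.25)) / 3 = 18.75/3 = 6.25
  S[U,V] = ((-0.75)·(0.5) + (-2.75)·(1.5) + (0.25)·(-4.5) + (3.25)·(2.5)) / 3 = 2.5/3 = 0.8333
  S[U,W] = ((-0.75)·(2.75) + (-2.75)·(-1.25) + (0.25)·(-4.25) + (3.25)·(2.75)) / 3 = 9.25/3 = 3.0833
  S[V,V] = ((0.5)·(0.5) + (1.5)·(1.5) + (-4.5)·(-4.5) + (2.5)·(2.5)) / 3 = 29/3 = 9.6667
  S[V,W] = ((0.5)·(2.75) + (1.5)·(-1.25) + (-4.5)·(-4.25) + (2.5)·(2.75)) / 3 = 25.5/3 = 8.5
  S[W,W] = ((2.75)·(2.75) + (-1.25)·(-1.25) + (-4.25)·(-4.25) + (2.75)·(2.75)) / 3 = 34.75/3 = 11.5833

S is symmetric (S[j,i] = S[i,j]). Assembling:

S = [[6.25, 0.8333, 3.0833],
 [0.8333, 9.6667, 8.5],
 [3.0833, 8.5, 11.5833]]


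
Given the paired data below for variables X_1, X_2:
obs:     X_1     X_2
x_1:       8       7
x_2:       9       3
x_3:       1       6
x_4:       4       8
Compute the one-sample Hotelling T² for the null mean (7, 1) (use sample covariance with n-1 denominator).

Step 1 — sample mean vector:
  mean(X_1) = (8 + 9 + 1 + 4) / 4 = 22/4 = 5.5
  mean(X_2) = (7 + 3 + 6 + 8) / 4 = 24/4 = 6
  x̄ = (5.5, 6),  deviation x̄ - mu_0 = (5.5, 6) - (7, 1) = (-1.5, 5).

Step 2 — sample covariance matrix, S[i,j] = (1/(n-1)) · Σ_k (x_{k,i} - mean_i) · (x_{k,j} - mean_j), divisor n-1 = 3:
  S[X_1,X_1] = ((2.5)·(2.5) + (3.5)·(3.5) + (-4.5)·(-4.5) + (-1.5)·(-1.5)) / 3 = 41/3 = 13.6667
  S[X_1,X_2] = ((2.5)·(1) + (3.5)·(-3) + (-4.5)·(0) + (-1.5)·(2)) / 3 = -11/3 = -3.6667
  S[X_2,X_2] = ((1)·(1) + (-3)·(-3) + (0)·(0) + (2)·(2)) / 3 = 14/3 = 4.6667
  S = [[13.6667, -3.6667],
 [-3.6667, 4.6667]].

Step 3 — invert S. det(S) = 13.6667·4.6667 - (-3.6667)² = 50.3333.
  S^{-1} = (1/det) · [[d, -b], [-b, a]] = [[0.0927, 0.0728],
 [0.0728, 0.2715]].

Step 4 — quadratic form (x̄ - mu_0)^T · S^{-1} · (x̄ - mu_0):
  S^{-1} · (x̄ - mu_0) = (0.2252, 1.2483),
  (x̄ - mu_0)^T · [...] = (-1.5)·(0.2252) + (5)·(1.2483) = 5.904.

Step 5 — scale by n: T² = 4 · 5.904 = 23.6159.

T² ≈ 23.6159


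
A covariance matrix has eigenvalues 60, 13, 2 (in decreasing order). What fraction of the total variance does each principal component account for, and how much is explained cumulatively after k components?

Step 1 — total variance = trace(Sigma) = Σ λ_i = 60 + 13 + 2 = 75.

Step 2 — fraction explained by component i = λ_i / Σ λ:
  PC1: 60/75 = 0.8
  PC2: 13/75 = 0.1733
  PC3: 2/75 = 0.0267

Step 3 — cumulative fraction after k components = (λ_1 + ... + λ_k) / Σ λ:
  k = 1: 60/75 = 0.8
  k = 2: (60 + 13)/75 = 73/75 = 0.9733
  k = 3: (60 + 13 + 2)/75 = 75/75 = 1

Summary (fraction, with percent):

explained: PC1 0.8 (80%), PC2 0.1733 (17.33%), PC3 0.0267 (2.67%);  cumulative: 0.8, 0.9733, 1


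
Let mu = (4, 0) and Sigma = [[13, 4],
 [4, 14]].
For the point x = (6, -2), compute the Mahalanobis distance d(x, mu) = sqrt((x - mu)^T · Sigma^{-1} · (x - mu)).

Step 1 — centre the observation: (x - mu) = (2, -2).

Step 2 — invert Sigma. det(Sigma) = 13·14 - (4)² = 166.
  Sigma^{-1} = (1/det) · [[d, -b], [-b, a]] = [[0.0843, -0.0241],
 [-0.0241, 0.0783]].

Step 3 — form the quadratic (x - mu)^T · Sigma^{-1} · (x - mu):
  Sigma^{-1} · (x - mu) = (0.2169, -0.2048).
  (x - mu)^T · [Sigma^{-1} · (x - mu)] = (2)·(0.2169) + (-2)·(-0.2048) = 0.8434.

Step 4 — take square root: d = √(0.8434) ≈ 0.9184.

d(x, mu) = √(0.8434) ≈ 0.9184


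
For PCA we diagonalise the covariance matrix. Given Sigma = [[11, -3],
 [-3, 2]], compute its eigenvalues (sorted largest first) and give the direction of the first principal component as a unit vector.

Step 1 — characteristic polynomial of 2×2 Sigma:
  det(Sigma - λI) = λ² - trace · λ + det = 0.
  trace = 11 + 2 = 13, det = 11·2 - (-3)² = 13.
Step 2 — discriminant:
  Δ = trace² - 4·det = 169 - 52 = 117.
Step 3 — eigenvalues:
  λ = (trace ± √Δ)/2 = (13 ± 10.8167)/2,
  λ_1 = 11.9083,  λ_2 = 1.0917.

Step 4 — unit eigenvector for λ_1: solve (Sigma - λ_1 I)v = 0. First row:
  (11 - 11.9083)·v_x + (-3)·v_y = 0, i.e. (-0.9083)·v_x + (-3)·v_y = 0,
  so v ∝ (b, λ_1 - a) = (-3, 0.9083); multiply by -1 so the first entry is positive: u = (3, -0.9083).
  ||u|| = √((3)² + (-0.9083)²) = √(9.8251) ≈ 3.1345,
  v_1 = u/||u|| ≈ (0.9571, -0.2898) (||v_1|| = 1).

λ_1 = 11.9083,  λ_2 = 1.0917;  v_1 ≈ (0.9571, -0.2898)


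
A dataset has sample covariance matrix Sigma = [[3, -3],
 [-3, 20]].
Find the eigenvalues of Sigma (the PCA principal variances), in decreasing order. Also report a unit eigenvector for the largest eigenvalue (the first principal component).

Step 1 — characteristic polynomial of 2×2 Sigma:
  det(Sigma - λI) = λ² - trace · λ + det = 0.
  trace = 3 + 20 = 23, det = 3·20 - (-3)² = 51.
Step 2 — discriminant:
  Δ = trace² - 4·det = 529 - 204 = 325.
Step 3 — eigenvalues:
  λ = (trace ± √Δ)/2 = (23 ± 18.0278)/2,
  λ_1 = 20.5139,  λ_2 = 2.4861.

Step 4 — unit eigenvector for λ_1: solve (Sigma - λ_1 I)v = 0. First row:
  (3 - 20.5139)·v_x + (-3)·v_y = 0, i.e. (-17.5139)·v_x + (-3)·v_y = 0,
  so v ∝ (b, λ_1 - a) = (-3, 17.5139); multiply by -1 so the first entry is positive: u = (3, -17.5139).
  ||u|| = √((3)² + (-17.5139)²) = √(315.7359) ≈ 17.769,
  v_1 = u/||u|| ≈ (0.1688, -0.9856) (||v_1|| = 1).

λ_1 = 20.5139,  λ_2 = 2.4861;  v_1 ≈ (0.1688, -0.9856)


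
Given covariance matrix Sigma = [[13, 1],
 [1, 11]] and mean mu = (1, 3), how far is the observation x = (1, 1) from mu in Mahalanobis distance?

Step 1 — centre the observation: (x - mu) = (0, -2).

Step 2 — invert Sigma. det(Sigma) = 13·11 - (1)² = 142.
  Sigma^{-1} = (1/det) · [[d, -b], [-b, a]] = [[0.0775, -0.007],
 [-0.007, 0.0915]].

Step 3 — form the quadratic (x - mu)^T · Sigma^{-1} · (x - mu):
  Sigma^{-1} · (x - mu) = (0.0141, -0.1831).
  (x - mu)^T · [Sigma^{-1} · (x - mu)] = (0)·(0.0141) + (-2)·(-0.1831) = 0.3662.

Step 4 — take square root: d = √(0.3662) ≈ 0.6051.

d(x, mu) = √(0.3662) ≈ 0.6051


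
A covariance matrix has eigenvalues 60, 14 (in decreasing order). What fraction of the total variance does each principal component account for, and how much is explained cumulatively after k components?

Step 1 — total variance = trace(Sigma) = Σ λ_i = 60 + 14 = 74.

Step 2 — fraction explained by component i = λ_i / Σ λ:
  PC1: 60/74 = 0.8108
  PC2: 14/74 = 0.1892

Step 3 — cumulative fraction after k components = (λ_1 + ... + λ_k) / Σ λ:
  k = 1: 60/74 = 0.8108
  k = 2: (60 + 14)/74 = 74/74 = 1

Summary (fraction, with percent):

explained: PC1 0.8108 (81.08%), PC2 0.1892 (18.92%);  cumulative: 0.8108, 1


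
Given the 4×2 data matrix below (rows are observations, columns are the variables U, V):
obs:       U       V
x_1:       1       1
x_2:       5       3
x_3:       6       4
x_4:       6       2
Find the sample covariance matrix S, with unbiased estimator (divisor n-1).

Step 1 — column means:
  mean(U) = (1 + 5 + 6 + 6) / 4 = 18/4 = 4.5
  mean(V) = (1 + 3 + 4 + 2) / 4 = 10/4 = 2.5

Step 2 — sample covariance S[i,j] = (1/(n-1)) · Σ_k (x_{k,i} - mean_i) · (x_{k,j} - mean_j), with n-1 = 3.
  S[U,U] = ((-3.5)·(-3.5) + (0.5)·(0.5) + (1.5)·(1.5) + (1.5)·(1.5)) / 3 = 17/3 = 5.6667
  S[U,V] = ((-3.5)·(-1.5) + (0.5)·(0.5) + (1.5)·(1.5) + (1.5)·(-0.5)) / 3 = 7/3 = 2.3333
  S[V,V] = ((-1.5)·(-1.5) + (0.5)·(0.5) + (1.5)·(1.5) + (-0.5)·(-0.5)) / 3 = 5/3 = 1.6667

S is symmetric (S[j,i] = S[i,j]). Assembling:

S = [[5.6667, 2.3333],
 [2.3333, 1.6667]]


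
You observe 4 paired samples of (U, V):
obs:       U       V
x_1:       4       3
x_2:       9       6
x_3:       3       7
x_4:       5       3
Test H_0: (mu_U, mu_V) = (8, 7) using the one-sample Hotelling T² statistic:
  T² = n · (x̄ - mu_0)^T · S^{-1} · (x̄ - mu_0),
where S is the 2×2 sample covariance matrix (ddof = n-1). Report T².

Step 1 — sample mean vector:
  mean(U) = (4 + 9 + 3 + 5) / 4 = 21/4 = 5.25
  mean(V) = (3 + 6 + 7 + 3) / 4 = 19/4 = 4.75
  x̄ = (5.25, 4.75),  deviation x̄ - mu_0 = (5.25, 4.75) - (8, 7) = (-2.75, -2.25).

Step 2 — sample covariance matrix, S[i,j] = (1/(n-1)) · Σ_k (x_{k,i} - mean_i) · (x_{k,j} - mean_j), divisor n-1 = 3:
  S[U,U] = ((-1.25)·(-1.25) + (3.75)·(3.75) + (-2.25)·(-2.25) + (-0.25)·(-0.25)) / 3 = 20.75/3 = 6.9167
  S[U,V] = ((-1.25)·(-1.75) + (3.75)·(1.25) + (-2.25)·(2.25) + (-0.25)·(-1.75)) / 3 = 2.25/3 = 0.75
  S[V,V] = ((-1.75)·(-1.75) + (1.25)·(1.25) + (2.25)·(2.25) + (-1.75)·(-1.75)) / 3 = 12.75/3 = 4.25
  S = [[6.9167, 0.75],
 [0.75, 4.25]].

Step 3 — invert S. det(S) = 6.9167·4.25 - (0.75)² = 28.8333.
  S^{-1} = (1/det) · [[d, -b], [-b, a]] = [[0.1474, -0.026],
 [-0.026, 0.2399]].

Step 4 — quadratic form (x̄ - mu_0)^T · S^{-1} · (x̄ - mu_0):
  S^{-1} · (x̄ - mu_0) = (-0.3468, -0.4682),
  (x̄ - mu_0)^T · [...] = (-2.75)·(-0.3468) + (-2.25)·(-0.4682) = 2.0072.

Step 5 — scale by n: T² = 4 · 2.0072 = 8.0289.

T² ≈ 8.0289


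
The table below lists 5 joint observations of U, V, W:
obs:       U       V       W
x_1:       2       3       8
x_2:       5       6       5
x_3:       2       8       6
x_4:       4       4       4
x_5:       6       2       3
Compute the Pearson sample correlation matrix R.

Step 1 — column means:
  mean(U) = (2 + 5 + 2 + 4 + 6) / 5 = 19/5 = 3.8
  mean(V) = (3 + 6 + 8 + 4 + 2) / 5 = 23/5 = 4.6
  mean(W) = (8 + 5 + 6 + 4 + 3) / 5 = 26/5 = 5.2

Step 2 — sample variances and covariances s[i,j] = (1/(n-1)) · Σ_k (x_{k,i} - mean_i) · (x_{k,j} - mean_j), with n-1 = 4:
  s[U,U] = ((-1.8)·(-1.8) + (1.2)·(1.2) + (-1.8)·(-1.8) + (0.2)·(0.2) + (2.2)·(2.2)) / 4 = 12.8/4 = 3.2
  s[U,V] = ((-1.8)·(-1.6) + (1.2)·(1.4) + (-1.8)·(3.4) + (0.2)·(-0.6) + (2.2)·(-2.6)) / 4 = -7.4/4 = -1.85
  s[U,W] = ((-1.8)·(2.8) + (1.2)·(-0.2) + (-1.8)·(0.8) + (0.2)·(-1.2) + (2.2)·(-2.2)) / 4 = -11.8/4 = -2.95
  s[V,V] = ((-1.6)·(-1.6) + (1.4)·(1.4) + (3.4)·(3.4) + (-0.6)·(-0.6) + (-2.6)·(-2.6)) / 4 = 23.2/4 = 5.8
  s[V,W] = ((-1.6)·(2.8) + (1.4)·(-0.2) + (3.4)·(0.8) + (-0.6)·(-1.2) + (-2.6)·(-2.2)) / 4 = 4.4/4 = 1.1
  s[W,W] = ((2.8)·(2.8) + (-0.2)·(-0.2) + (0.8)·(0.8) + (-1.2)·(-1.2) + (-2.2)·(-2.2)) / 4 = 14.8/4 = 3.7
  Sample standard deviations s_i = √(s[i,i]):
  s(U) = √(3.2) = 1.7889
  s(V) = √(5.8) = 2.4083
  s(W) = √(3.7) = 1.9235

Step 3 — r_{ij} = s_{ij} / (s_i · s_j):
  r[U,U] = 1 (diagonal).
  r[U,V] = -1.85 / (1.7889 · 2.4083) = -1.85 / 4.3081 = -0.4294
  r[U,W] = -2.95 / (1.7889 · 1.9235) = -2.95 / 3.4409 = -0.8573
  r[V,V] = 1 (diagonal).
  r[V,W] = 1.1 / (2.4083 · 1.9235) = 1.1 / 4.6325 = 0.2375
  r[W,W] = 1 (diagonal).

R is symmetric with unit diagonal. Assembling:

R = [[1, -0.4294, -0.8573],
 [-0.4294, 1, 0.2375],
 [-0.8573, 0.2375, 1]]


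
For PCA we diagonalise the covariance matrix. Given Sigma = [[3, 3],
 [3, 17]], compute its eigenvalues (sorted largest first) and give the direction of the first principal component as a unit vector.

Step 1 — characteristic polynomial of 2×2 Sigma:
  det(Sigma - λI) = λ² - trace · λ + det = 0.
  trace = 3 + 17 = 20, det = 3·17 - (3)² = 42.
Step 2 — discriminant:
  Δ = trace² - 4·det = 400 - 168 = 232.
Step 3 — eigenvalues:
  λ = (trace ± √Δ)/2 = (20 ± 15.2315)/2,
  λ_1 = 17.6158,  λ_2 = 2.3842.

Step 4 — unit eigenvector for λ_1: solve (Sigma - λ_1 I)v = 0. First row:
  (3 - 17.6158)·v_x + (3)·v_y = 0, i.e. (-14.6158)·v_x + (3)·v_y = 0,
  so v ∝ (b, λ_1 - a) = (3, 14.6158) = u.
  ||u|| = √((3)² + (14.6158)²) = √(222.6208) ≈ 14.9205,
  v_1 = u/||u|| ≈ (0.2011, 0.9796) (||v_1|| = 1).

λ_1 = 17.6158,  λ_2 = 2.3842;  v_1 ≈ (0.2011, 0.9796)


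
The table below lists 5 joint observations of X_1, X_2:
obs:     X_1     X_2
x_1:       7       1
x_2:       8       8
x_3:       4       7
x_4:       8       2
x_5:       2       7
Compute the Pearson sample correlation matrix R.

Step 1 — column means:
  mean(X_1) = (7 + 8 + 4 + 8 + 2) / 5 = 29/5 = 5.8
  mean(X_2) = (1 + 8 + 7 + 2 + 7) / 5 = 25/5 = 5

Step 2 — sample variances and covariances s[i,j] = (1/(n-1)) · Σ_k (x_{k,i} - mean_i) · (x_{k,j} - mean_j), with n-1 = 4:
  s[X_1,X_1] = ((1.2)·(1.2) + (2.2)·(2.2) + (-1.8)·(-1.8) + (2.2)·(2.2) + (-3.8)·(-3.8)) / 4 = 28.8/4 = 7.2
  s[X_1,X_2] = ((1.2)·(-4) + (2.2)·(3) + (-1.8)·(2) + (2.2)·(-3) + (-3.8)·(2)) / 4 = -16/4 = -4
  s[X_2,X_2] = ((-4)·(-4) + (3)·(3) + (2)·(2) + (-3)·(-3) + (2)·(2)) / 4 = 42/4 = 10.5
  Sample standard deviations s_i = √(s[i,i]):
  s(X_1) = √(7.2) = 2.6833
  s(X_2) = √(10.5) = 3.2404

Step 3 — r_{ij} = s_{ij} / (s_i · s_j):
  r[X_1,X_1] = 1 (diagonal).
  r[X_1,X_2] = -4 / (2.6833 · 3.2404) = -4 / 8.6948 = -0.46
  r[X_2,X_2] = 1 (diagonal).

R is symmetric with unit diagonal. Assembling:

R = [[1, -0.46],
 [-0.46, 1]]


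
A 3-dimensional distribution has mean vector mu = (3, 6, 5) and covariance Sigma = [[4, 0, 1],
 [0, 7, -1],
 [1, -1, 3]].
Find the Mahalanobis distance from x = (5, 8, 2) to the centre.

Step 1 — centre the observation: (x - mu) = (2, 2, -3).

Step 2 — invert Sigma (cofactor / det for 3×3, or solve directly):
  Sigma^{-1} = [[0.274, -0.0137, -0.0959],
 [-0.0137, 0.1507, 0.0548],
 [-0.0959, 0.0548, 0.3836]].

Step 3 — form the quadratic (x - mu)^T · Sigma^{-1} · (x - mu):
  Sigma^{-1} · (x - mu) = (0.8082, 0.1096, -1.2329).
  (x - mu)^T · [Sigma^{-1} · (x - mu)] = (2)·(0.8082) + (2)·(0.1096) + (-3)·(-1.2329) = 5.5342.

Step 4 — take square root: d = √(5.5342) ≈ 2.3525.

d(x, mu) = √(5.5342) ≈ 2.3525


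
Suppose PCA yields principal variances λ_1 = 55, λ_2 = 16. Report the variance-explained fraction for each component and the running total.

Step 1 — total variance = trace(Sigma) = Σ λ_i = 55 + 16 = 71.

Step 2 — fraction explained by component i = λ_i / Σ λ:
  PC1: 55/71 = 0.7746
  PC2: 16/71 = 0.2254

Step 3 — cumulative fraction after k components = (λ_1 + ... + λ_k) / Σ λ:
  k = 1: 55/71 = 0.7746
  k = 2: (55 + 16)/71 = 71/71 = 1

Summary (fraction, with percent):

explained: PC1 0.7746 (77.46%), PC2 0.2254 (22.54%);  cumulative: 0.7746, 1


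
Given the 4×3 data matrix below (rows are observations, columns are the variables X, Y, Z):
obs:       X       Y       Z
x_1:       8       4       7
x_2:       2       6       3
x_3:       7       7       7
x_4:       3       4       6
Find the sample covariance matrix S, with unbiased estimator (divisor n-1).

Step 1 — column means:
  mean(X) = (8 + 2 + 7 + 3) / 4 = 20/4 = 5
  mean(Y) = (4 + 6 + 7 + 4) / 4 = 21/4 = 5.25
  mean(Z) = (7 + 3 + 7 + 6) / 4 = 23/4 = 5.75

Step 2 — sample covariance S[i,j] = (1/(n-1)) · Σ_k (x_{k,i} - mean_i) · (x_{k,j} - mean_j), with n-1 = 3.
  S[X,X] = ((3)·(3) + (-3)·(-3) + (2)·(2) + (-2)·(-2)) / 3 = 26/3 = 8.6667
  S[X,Y] = ((3)·(-1.25) + (-3)·(0.75) + (2)·(1.75) + (-2)·(-1.25)) / 3 = 0/3 = 0
  S[X,Z] = ((3)·(1.25) + (-3)·(-2.75) + (2)·(1.25) + (-2)·(0.25)) / 3 = 14/3 = 4.6667
  S[Y,Y] = ((-1.25)·(-1.25) + (0.75)·(0.75) + (1.75)·(1.75) + (-1.25)·(-1.25)) / 3 = 6.75/3 = 2.25
  S[Y,Z] = ((-1.25)·(1.25) + (0.75)·(-2.75) + (1.75)·(1.25) + (-1.25)·(0.25)) / 3 = -1.75/3 = -0.5833
  S[Z,Z] = ((1.25)·(1.25) + (-2.75)·(-2.75) + (1.25)·(1.25) + (0.25)·(0.25)) / 3 = 10.75/3 = 3.5833

S is symmetric (S[j,i] = S[i,j]). Assembling:

S = [[8.6667, 0, 4.6667],
 [0, 2.25, -0.5833],
 [4.6667, -0.5833, 3.5833]]


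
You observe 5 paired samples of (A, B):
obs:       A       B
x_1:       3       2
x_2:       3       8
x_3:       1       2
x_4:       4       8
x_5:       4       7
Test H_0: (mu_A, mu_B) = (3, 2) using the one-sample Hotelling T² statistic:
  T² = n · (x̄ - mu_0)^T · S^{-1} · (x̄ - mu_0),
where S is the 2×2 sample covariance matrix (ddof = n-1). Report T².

Step 1 — sample mean vector:
  mean(A) = (3 + 3 + 1 + 4 + 4) / 5 = 15/5 = 3
  mean(B) = (2 + 8 + 2 + 8 + 7) / 5 = 27/5 = 5.4
  x̄ = (3, 5.4),  deviation x̄ - mu_0 = (3, 5.4) - (3, 2) = (0, 3.4).

Step 2 — sample covariance matrix, S[i,j] = (1/(n-1)) · Σ_k (x_{k,i} - mean_i) · (x_{k,j} - mean_j), divisor n-1 = 4:
  S[A,A] = ((0)·(0) + (0)·(0) + (-2)·(-2) + (1)·(1) + (1)·(1)) / 4 = 6/4 = 1.5
  S[A,B] = ((0)·(-3.4) + (0)·(2.6) + (-2)·(-3.4) + (1)·(2.6) + (1)·(1.6)) / 4 = 11/4 = 2.75
  S[B,B] = ((-3.4)·(-3.4) + (2.6)·(2.6) + (-3.4)·(-3.4) + (2.6)·(2.6) + (1.6)·(1.6)) / 4 = 39.2/4 = 9.8
  S = [[1.5, 2.75],
 [2.75, 9.8]].

Step 3 — invert S. det(S) = 1.5·9.8 - (2.75)² = 7.1375.
  S^{-1} = (1/det) · [[d, -b], [-b, a]] = [[1.373, -0.3853],
 [-0.3853, 0.2102]].

Step 4 — quadratic form (x̄ - mu_0)^T · S^{-1} · (x̄ - mu_0):
  S^{-1} · (x̄ - mu_0) = (-1.31, 0.7145),
  (x̄ - mu_0)^T · [...] = (0)·(-1.31) + (3.4)·(0.7145) = 2.4294.

Step 5 — scale by n: T² = 5 · 2.4294 = 12.1471.

T² ≈ 12.1471


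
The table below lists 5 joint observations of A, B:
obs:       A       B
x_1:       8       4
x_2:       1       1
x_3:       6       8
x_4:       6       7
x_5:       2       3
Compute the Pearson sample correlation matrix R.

Step 1 — column means:
  mean(A) = (8 + 1 + 6 + 6 + 2) / 5 = 23/5 = 4.6
  mean(B) = (4 + 1 + 8 + 7 + 3) / 5 = 23/5 = 4.6

Step 2 — sample variances and covariances s[i,j] = (1/(n-1)) · Σ_k (x_{k,i} - mean_i) · (x_{k,j} - mean_j), with n-1 = 4:
  s[A,A] = ((3.4)·(3.4) + (-3.6)·(-3.6) + (1.4)·(1.4) + (1.4)·(1.4) + (-2.6)·(-2.6)) / 4 = 35.2/4 = 8.8
  s[A,B] = ((3.4)·(-0.6) + (-3.6)·(-3.6) + (1.4)·(3.4) + (1.4)·(2.4) + (-2.6)·(-1.6)) / 4 = 23.2/4 = 5.8
  s[B,B] = ((-0.6)·(-0.6) + (-3.6)·(-3.6) + (3.4)·(3.4) + (2.4)·(2.4) + (-1.6)·(-1.6)) / 4 = 33.2/4 = 8.3
  Sample standard deviations s_i = √(s[i,i]):
  s(A) = √(8.8) = 2.9665
  s(B) = √(8.3) = 2.881

Step 3 — r_{ij} = s_{ij} / (s_i · s_j):
  r[A,A] = 1 (diagonal).
  r[A,B] = 5.8 / (2.9665 · 2.881) = 5.8 / 8.5463 = 0.6787
  r[B,B] = 1 (diagonal).

R is symmetric with unit diagonal. Assembling:

R = [[1, 0.6787],
 [0.6787, 1]]


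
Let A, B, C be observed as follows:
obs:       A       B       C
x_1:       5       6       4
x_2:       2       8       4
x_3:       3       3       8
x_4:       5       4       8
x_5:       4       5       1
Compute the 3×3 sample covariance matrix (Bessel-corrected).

Step 1 — column means:
  mean(A) = (5 + 2 + 3 + 5 + 4) / 5 = 19/5 = 3.8
  mean(B) = (6 + 8 + 3 + 4 + 5) / 5 = 26/5 = 5.2
  mean(C) = (4 + 4 + 8 + 8 + 1) / 5 = 25/5 = 5

Step 2 — sample covariance S[i,j] = (1/(n-1)) · Σ_k (x_{k,i} - mean_i) · (x_{k,j} - mean_j), with n-1 = 4.
  S[A,A] = ((1.2)·(1.2) + (-1.8)·(-1.8) + (-0.8)·(-0.8) + (1.2)·(1.2) + (0.2)·(0.2)) / 4 = 6.8/4 = 1.7
  S[A,B] = ((1.2)·(0.8) + (-1.8)·(2.8) + (-0.8)·(-2.2) + (1.2)·(-1.2) + (0.2)·(-0.2)) / 4 = -3.8/4 = -0.95
  S[A,C] = ((1.2)·(-1) + (-1.8)·(-1) + (-0.8)·(3) + (1.2)·(3) + (0.2)·(-4)) / 4 = 1/4 = 0.25
  S[B,B] = ((0.8)·(0.8) + (2.8)·(2.8) + (-2.2)·(-2.2) + (-1.2)·(-1.2) + (-0.2)·(-0.2)) / 4 = 14.8/4 = 3.7
  S[B,C] = ((0.8)·(-1) + (2.8)·(-1) + (-2.2)·(3) + (-1.2)·(3) + (-0.2)·(-4)) / 4 = -13/4 = -3.25
  S[C,C] = ((-1)·(-1) + (-1)·(-1) + (3)·(3) + (3)·(3) + (-4)·(-4)) / 4 = 36/4 = 9

S is symmetric (S[j,i] = S[i,j]). Assembling:

S = [[1.7, -0.95, 0.25],
 [-0.95, 3.7, -3.25],
 [0.25, -3.25, 9]]


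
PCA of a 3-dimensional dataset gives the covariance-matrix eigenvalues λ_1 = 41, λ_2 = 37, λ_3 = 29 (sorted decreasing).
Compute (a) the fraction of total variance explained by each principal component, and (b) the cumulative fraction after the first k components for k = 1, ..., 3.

Step 1 — total variance = trace(Sigma) = Σ λ_i = 41 + 37 + 29 = 107.

Step 2 — fraction explained by component i = λ_i / Σ λ:
  PC1: 41/107 = 0.3832
  PC2: 37/107 = 0.3458
  PC3: 29/107 = 0.271

Step 3 — cumulative fraction after k components = (λ_1 + ... + λ_k) / Σ λ:
  k = 1: 41/107 = 0.3832
  k = 2: (41 + 37)/107 = 78/107 = 0.729
  k = 3: (41 + 37 + 29)/107 = 107/107 = 1

Summary (fraction, with percent):

explained: PC1 0.3832 (38.32%), PC2 0.3458 (34.58%), PC3 0.271 (27.1%);  cumulative: 0.3832, 0.729, 1


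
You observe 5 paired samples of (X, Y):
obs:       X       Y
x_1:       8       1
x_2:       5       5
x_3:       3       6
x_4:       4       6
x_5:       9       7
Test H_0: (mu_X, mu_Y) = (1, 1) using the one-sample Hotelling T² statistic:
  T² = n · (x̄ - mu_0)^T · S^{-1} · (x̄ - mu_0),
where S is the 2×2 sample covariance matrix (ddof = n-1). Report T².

Step 1 — sample mean vector:
  mean(X) = (8 + 5 + 3 + 4 + 9) / 5 = 29/5 = 5.8
  mean(Y) = (1 + 5 + 6 + 6 + 7) / 5 = 25/5 = 5
  x̄ = (5.8, 5),  deviation x̄ - mu_0 = (5.8, 5) - (1, 1) = (4.8, 4).

Step 2 — sample covariance matrix, S[i,j] = (1/(n-1)) · Σ_k (x_{k,i} - mean_i) · (x_{k,j} - mean_j), divisor n-1 = 4:
  S[X,X] = ((2.2)·(2.2) + (-0.8)·(-0.8) + (-2.8)·(-2.8) + (-1.8)·(-1.8) + (3.2)·(3.2)) / 4 = 26.8/4 = 6.7
  S[X,Y] = ((2.2)·(-4) + (-0.8)·(0) + (-2.8)·(1) + (-1.8)·(1) + (3.2)·(2)) / 4 = -7/4 = -1.75
  S[Y,Y] = ((-4)·(-4) + (0)·(0) + (1)·(1) + (1)·(1) + (2)·(2)) / 4 = 22/4 = 5.5
  S = [[6.7, -1.75],
 [-1.75, 5.5]].

Step 3 — invert S. det(S) = 6.7·5.5 - (-1.75)² = 33.7875.
  S^{-1} = (1/det) · [[d, -b], [-b, a]] = [[0.1628, 0.0518],
 [0.0518, 0.1983]].

Step 4 — quadratic form (x̄ - mu_0)^T · S^{-1} · (x̄ - mu_0):
  S^{-1} · (x̄ - mu_0) = (0.9885, 1.0418),
  (x̄ - mu_0)^T · [...] = (4.8)·(0.9885) + (4)·(1.0418) = 8.9122.

Step 5 — scale by n: T² = 5 · 8.9122 = 44.5609.

T² ≈ 44.5609


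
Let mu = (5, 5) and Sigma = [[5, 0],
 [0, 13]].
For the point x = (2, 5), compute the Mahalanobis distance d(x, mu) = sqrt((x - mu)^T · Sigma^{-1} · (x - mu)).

Step 1 — centre the observation: (x - mu) = (-3, 0).

Step 2 — invert Sigma. det(Sigma) = 5·13 - (0)² = 65.
  Sigma^{-1} = (1/det) · [[d, -b], [-b, a]] = [[0.2, 0],
 [0, 0.0769]].

Step 3 — form the quadratic (x - mu)^T · Sigma^{-1} · (x - mu):
  Sigma^{-1} · (x - mu) = (-0.6, 0).
  (x - mu)^T · [Sigma^{-1} · (x - mu)] = (-3)·(-0.6) + (0)·(0) = 1.8.

Step 4 — take square root: d = √(1.8) ≈ 1.3416.

d(x, mu) = √(1.8) ≈ 1.3416


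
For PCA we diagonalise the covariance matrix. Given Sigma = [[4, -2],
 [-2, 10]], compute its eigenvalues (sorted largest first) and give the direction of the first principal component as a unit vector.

Step 1 — characteristic polynomial of 2×2 Sigma:
  det(Sigma - λI) = λ² - trace · λ + det = 0.
  trace = 4 + 10 = 14, det = 4·10 - (-2)² = 36.
Step 2 — discriminant:
  Δ = trace² - 4·det = 196 - 144 = 52.
Step 3 — eigenvalues:
  λ = (trace ± √Δ)/2 = (14 ± 7.2111)/2,
  λ_1 = 10.6056,  λ_2 = 3.3944.

Step 4 — unit eigenvector for λ_1: solve (Sigma - λ_1 I)v = 0. First row:
  (4 - 10.6056)·v_x + (-2)·v_y = 0, i.e. (-6.6056)·v_x + (-2)·v_y = 0,
  so v ∝ (b, λ_1 - a) = (-2, 6.6056); multiply by -1 so the first entry is positive: u = (2, -6.6056).
  ||u|| = √((2)² + (-6.6056)²) = √(47.6333) ≈ 6.9017,
  v_1 = u/||u|| ≈ (0.2898, -0.9571) (||v_1|| = 1).

λ_1 = 10.6056,  λ_2 = 3.3944;  v_1 ≈ (0.2898, -0.9571)


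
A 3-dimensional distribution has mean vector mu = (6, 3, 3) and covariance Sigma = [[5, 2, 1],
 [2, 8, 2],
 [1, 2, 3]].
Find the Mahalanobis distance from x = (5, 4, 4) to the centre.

Step 1 — centre the observation: (x - mu) = (-1, 1, 1).

Step 2 — invert Sigma (cofactor / det for 3×3, or solve directly):
  Sigma^{-1} = [[0.2273, -0.0455, -0.0455],
 [-0.0455, 0.1591, -0.0909],
 [-0.0455, -0.0909, 0.4091]].

Step 3 — form the quadratic (x - mu)^T · Sigma^{-1} · (x - mu):
  Sigma^{-1} · (x - mu) = (-0.3182, 0.1136, 0.3636).
  (x - mu)^T · [Sigma^{-1} · (x - mu)] = (-1)·(-0.3182) + (1)·(0.1136) + (1)·(0.3636) = 0.7955.

Step 4 — take square root: d = √(0.7955) ≈ 0.8919.

d(x, mu) = √(0.7955) ≈ 0.8919


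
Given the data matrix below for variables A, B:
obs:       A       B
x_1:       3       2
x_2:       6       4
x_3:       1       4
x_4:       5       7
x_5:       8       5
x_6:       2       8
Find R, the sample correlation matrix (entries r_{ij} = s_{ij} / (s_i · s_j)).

Step 1 — column means:
  mean(A) = (3 + 6 + 1 + 5 + 8 + 2) / 6 = 25/6 = 4.1667
  mean(B) = (2 + 4 + 4 + 7 + 5 + 8) / 6 = 30/6 = 5

Step 2 — sample variances and covariances s[i,j] = (1/(n-1)) · Σ_k (x_{k,i} - mean_i) · (x_{k,j} - mean_j), with n-1 = 5:
  s[A,A] = ((-1.1667)·(-1.1667) + (1.8333)·(1.8333) + (-3.1667)·(-3.1667) + (0.8333)·(0.8333) + (3.8333)·(3.8333) + (-2.1667)·(-2.1667)) / 5 = 34.8333/5 = 6.9667
  s[A,B] = ((-1.1667)·(-3) + (1.8333)·(-1) + (-3.1667)·(-1) + (0.8333)·(2) + (3.8333)·(0) + (-2.1667)·(3)) / 5 = 0/5 = 0
  s[B,B] = ((-3)·(-3) + (-1)·(-1) + (-1)·(-1) + (2)·(2) + (0)·(0) + (3)·(3)) / 5 = 24/5 = 4.8
  Sample standard deviations s_i = √(s[i,i]):
  s(A) = √(6.9667) = 2.6394
  s(B) = √(4.8) = 2.1909

Step 3 — r_{ij} = s_{ij} / (s_i · s_j):
  r[A,A] = 1 (diagonal).
  r[A,B] = 0 / (2.6394 · 2.1909) = 0 / 5.7827 = 0
  r[B,B] = 1 (diagonal).

R is symmetric with unit diagonal. Assembling:

R = [[1, 0],
 [0, 1]]


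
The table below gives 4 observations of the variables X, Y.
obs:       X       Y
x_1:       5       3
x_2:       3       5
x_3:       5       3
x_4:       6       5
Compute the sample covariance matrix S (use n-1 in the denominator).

Step 1 — column means:
  mean(X) = (5 + 3 + 5 + 6) / 4 = 19/4 = 4.75
  mean(Y) = (3 + 5 + 3 + 5) / 4 = 16/4 = 4

Step 2 — sample covariance S[i,j] = (1/(n-1)) · Σ_k (x_{k,i} - mean_i) · (x_{k,j} - mean_j), with n-1 = 3.
  S[X,X] = ((0.25)·(0.25) + (-1.75)·(-1.75) + (0.25)·(0.25) + (1.25)·(1.25)) / 3 = 4.75/3 = 1.5833
  S[X,Y] = ((0.25)·(-1) + (-1.75)·(1) + (0.25)·(-1) + (1.25)·(1)) / 3 = -1/3 = -0.3333
  S[Y,Y] = ((-1)·(-1) + (1)·(1) + (-1)·(-1) + (1)·(1)) / 3 = 4/3 = 1.3333

S is symmetric (S[j,i] = S[i,j]). Assembling:

S = [[1.5833, -0.3333],
 [-0.3333, 1.3333]]


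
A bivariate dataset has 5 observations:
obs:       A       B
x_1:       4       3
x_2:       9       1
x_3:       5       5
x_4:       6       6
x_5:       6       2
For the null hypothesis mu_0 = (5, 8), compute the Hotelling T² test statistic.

Step 1 — sample mean vector:
  mean(A) = (4 + 9 + 5 + 6 + 6) / 5 = 30/5 = 6
  mean(B) = (3 + 1 + 5 + 6 + 2) / 5 = 17/5 = 3.4
  x̄ = (6, 3.4),  deviation x̄ - mu_0 = (6, 3.4) - (5, 8) = (1, -4.6).

Step 2 — sample covariance matrix, S[i,j] = (1/(n-1)) · Σ_k (x_{k,i} - mean_i) · (x_{k,j} - mean_j), divisor n-1 = 4:
  S[A,A] = ((-2)·(-2) + (3)·(3) + (-1)·(-1) + (0)·(0) + (0)·(0)) / 4 = 14/4 = 3.5
  S[A,B] = ((-2)·(-0.4) + (3)·(-2.4) + (-1)·(1.6) + (0)·(2.6) + (0)·(-1.4)) / 4 = -8/4 = -2
  S[B,B] = ((-0.4)·(-0.4) + (-2.4)·(-2.4) + (1.6)·(1.6) + (2.6)·(2.6) + (-1.4)·(-1.4)) / 4 = 17.2/4 = 4.3
  S = [[3.5, -2],
 [-2, 4.3]].

Step 3 — invert S. det(S) = 3.5·4.3 - (-2)² = 11.05.
  S^{-1} = (1/det) · [[d, -b], [-b, a]] = [[0.3891, 0.181],
 [0.181, 0.3167]].

Step 4 — quadratic form (x̄ - mu_0)^T · S^{-1} · (x̄ - mu_0):
  S^{-1} · (x̄ - mu_0) = (-0.4434, -1.276),
  (x̄ - mu_0)^T · [...] = (1)·(-0.4434) + (-4.6)·(-1.276) = 5.4262.

Step 5 — scale by n: T² = 5 · 5.4262 = 27.1312.

T² ≈ 27.1312


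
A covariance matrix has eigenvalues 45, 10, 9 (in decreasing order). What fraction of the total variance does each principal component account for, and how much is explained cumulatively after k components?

Step 1 — total variance = trace(Sigma) = Σ λ_i = 45 + 10 + 9 = 64.

Step 2 — fraction explained by component i = λ_i / Σ λ:
  PC1: 45/64 = 0.7031
  PC2: 10/64 = 0.1562
  PC3: 9/64 = 0.1406

Step 3 — cumulative fraction after k components = (λ_1 + ... + λ_k) / Σ λ:
  k = 1: 45/64 = 0.7031
  k = 2: (45 + 10)/64 = 55/64 = 0.8594
  k = 3: (45 + 10 + 9)/64 = 64/64 = 1

Summary (fraction, with percent):

explained: PC1 0.7031 (70.31%), PC2 0.1562 (15.62%), PC3 0.1406 (14.06%);  cumulative: 0.7031, 0.8594, 1


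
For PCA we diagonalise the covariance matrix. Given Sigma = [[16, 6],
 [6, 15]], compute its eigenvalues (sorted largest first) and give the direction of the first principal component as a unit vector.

Step 1 — characteristic polynomial of 2×2 Sigma:
  det(Sigma - λI) = λ² - trace · λ + det = 0.
  trace = 16 + 15 = 31, det = 16·15 - (6)² = 204.
Step 2 — discriminant:
  Δ = trace² - 4·det = 961 - 816 = 145.
Step 3 — eigenvalues:
  λ = (trace ± √Δ)/2 = (31 ± 12.0416)/2,
  λ_1 = 21.5208,  λ_2 = 9.4792.

Step 4 — unit eigenvector for λ_1: solve (Sigma - λ_1 I)v = 0. First row:
  (16 - 21.5208)·v_x + (6)·v_y = 0, i.e. (-5.5208)·v_x + (6)·v_y = 0,
  so v ∝ (b, λ_1 - a) = (6, 5.5208) = u.
  ||u|| = √((6)² + (5.5208)²) = √(66.4792) ≈ 8.1535,
  v_1 = u/||u|| ≈ (0.7359, 0.6771) (||v_1|| = 1).

λ_1 = 21.5208,  λ_2 = 9.4792;  v_1 ≈ (0.7359, 0.6771)


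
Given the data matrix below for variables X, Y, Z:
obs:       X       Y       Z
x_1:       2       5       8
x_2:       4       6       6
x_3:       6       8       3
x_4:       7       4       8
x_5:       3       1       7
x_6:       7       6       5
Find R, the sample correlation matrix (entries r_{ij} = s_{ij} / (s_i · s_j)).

Step 1 — column means:
  mean(X) = (2 + 4 + 6 + 7 + 3 + 7) / 6 = 29/6 = 4.8333
  mean(Y) = (5 + 6 + 8 + 4 + 1 + 6) / 6 = 30/6 = 5
  mean(Z) = (8 + 6 + 3 + 8 + 7 + 5) / 6 = 37/6 = 6.1667

Step 2 — sample variances and covariances s[i,j] = (1/(n-1)) · Σ_k (x_{k,i} - mean_i) · (x_{k,j} - mean_j), with n-1 = 5:
  s[X,X] = ((-2.8333)·(-2.8333) + (-0.8333)·(-0.8333) + (1.1667)·(1.1667) + (2.1667)·(2.1667) + (-1.8333)·(-1.8333) + (2.1667)·(2.1667)) / 5 = 22.8333/5 = 4.5667
  s[X,Y] = ((-2.8333)·(0) + (-0.8333)·(1) + (1.1667)·(3) + (2.1667)·(-1) + (-1.8333)·(-4) + (2.1667)·(1)) / 5 = 10/5 = 2
  s[X,Z] = ((-2.8333)·(1.8333) + (-0.8333)·(-0.1667) + (1.1667)·(-3.1667) + (2.1667)·(1.8333) + (-1.8333)·(0.8333) + (2.1667)·(-1.1667)) / 5 = -8.8333/5 = -1.7667
  s[Y,Y] = ((0)·(0) + (1)·(1) + (3)·(3) + (-1)·(-1) + (-4)·(-4) + (1)·(1)) / 5 = 28/5 = 5.6
  s[Y,Z] = ((0)·(1.8333) + (1)·(-0.1667) + (3)·(-3.1667) + (-1)·(1.8333) + (-4)·(0.8333) + (1)·(-1.1667)) / 5 = -16/5 = -3.2
  s[Z,Z] = ((1.8333)·(1.8333) + (-0.1667)·(-0.1667) + (-3.1667)·(-3.1667) + (1.8333)·(1.8333) + (0.8333)·(0.8333) + (-1.1667)·(-1.1667)) / 5 = 18.8333/5 = 3.7667
  Sample standard deviations s_i = √(s[i,i]):
  s(X) = √(4.5667) = 2.137
  s(Y) = √(5.6) = 2.3664
  s(Z) = √(3.7667) = 1.9408

Step 3 — r_{ij} = s_{ij} / (s_i · s_j):
  r[X,X] = 1 (diagonal).
  r[X,Y] = 2 / (2.137 · 2.3664) = 2 / 5.057 = 0.3955
  r[X,Z] = -1.7667 / (2.137 · 1.9408) = -1.7667 / 4.1474 = -0.426
  r[Y,Y] = 1 (diagonal).
  r[Y,Z] = -3.2 / (2.3664 · 1.9408) = -3.2 / 4.5927 = -0.6968
  r[Z,Z] = 1 (diagonal).

R is symmetric with unit diagonal. Assembling:

R = [[1, 0.3955, -0.426],
 [0.3955, 1, -0.6968],
 [-0.426, -0.6968, 1]]


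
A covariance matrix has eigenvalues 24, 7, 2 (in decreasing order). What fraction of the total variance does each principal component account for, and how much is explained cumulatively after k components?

Step 1 — total variance = trace(Sigma) = Σ λ_i = 24 + 7 + 2 = 33.

Step 2 — fraction explained by component i = λ_i / Σ λ:
  PC1: 24/33 = 0.7273
  PC2: 7/33 = 0.2121
  PC3: 2/33 = 0.0606

Step 3 — cumulative fraction after k components = (λ_1 + ... + λ_k) / Σ λ:
  k = 1: 24/33 = 0.7273
  k = 2: (24 + 7)/33 = 31/33 = 0.9394
  k = 3: (24 + 7 + 2)/33 = 33/33 = 1

Summary (fraction, with percent):

explained: PC1 0.7273 (72.73%), PC2 0.2121 (21.21%), PC3 0.0606 (6.06%);  cumulative: 0.7273, 0.9394, 1


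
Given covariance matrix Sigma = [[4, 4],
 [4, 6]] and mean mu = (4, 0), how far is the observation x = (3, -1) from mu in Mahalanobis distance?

Step 1 — centre the observation: (x - mu) = (-1, -1).

Step 2 — invert Sigma. det(Sigma) = 4·6 - (4)² = 8.
  Sigma^{-1} = (1/det) · [[d, -b], [-b, a]] = [[0.75, -0.5],
 [-0.5, 0.5]].

Step 3 — form the quadratic (x - mu)^T · Sigma^{-1} · (x - mu):
  Sigma^{-1} · (x - mu) = (-0.25, 0).
  (x - mu)^T · [Sigma^{-1} · (x - mu)] = (-1)·(-0.25) + (-1)·(0) = 0.25.

Step 4 — take square root: d = √(0.25) ≈ 0.5.

d(x, mu) = √(0.25) ≈ 0.5


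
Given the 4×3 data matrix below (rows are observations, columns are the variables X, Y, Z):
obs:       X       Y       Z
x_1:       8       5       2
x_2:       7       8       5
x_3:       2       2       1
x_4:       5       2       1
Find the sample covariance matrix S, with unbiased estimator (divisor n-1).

Step 1 — column means:
  mean(X) = (8 + 7 + 2 + 5) / 4 = 22/4 = 5.5
  mean(Y) = (5 + 8 + 2 + 2) / 4 = 17/4 = 4.25
  mean(Z) = (2 + 5 + 1 + 1) / 4 = 9/4 = 2.25

Step 2 — sample covariance S[i,j] = (1/(n-1)) · Σ_k (x_{k,i} - mean_i) · (x_{k,j} - mean_j), with n-1 = 3.
  S[X,X] = ((2.5)·(2.5) + (1.5)·(1.5) + (-3.5)·(-3.5) + (-0.5)·(-0.5)) / 3 = 21/3 = 7
  S[X,Y] = ((2.5)·(0.75) + (1.5)·(3.75) + (-3.5)·(-2.25) + (-0.5)·(-2.25)) / 3 = 16.5/3 = 5.5
  S[X,Z] = ((2.5)·(-0.25) + (1.5)·(2.75) + (-3.5)·(-1.25) + (-0.5)·(-1.25)) / 3 = 8.5/3 = 2.8333
  S[Y,Y] = ((0.75)·(0.75) + (3.75)·(3.75) + (-2.25)·(-2.25) + (-2.25)·(-2.25)) / 3 = 24.75/3 = 8.25
  S[Y,Z] = ((0.75)·(-0.25) + (3.75)·(2.75) + (-2.25)·(-1.25) + (-2.25)·(-1.25)) / 3 = 15.75/3 = 5.25
  S[Z,Z] = ((-0.25)·(-0.25) + (2.75)·(2.75) + (-1.25)·(-1.25) + (-1.25)·(-1.25)) / 3 = 10.75/3 = 3.5833

S is symmetric (S[j,i] = S[i,j]). Assembling:

S = [[7, 5.5, 2.8333],
 [5.5, 8.25, 5.25],
 [2.8333, 5.25, 3.5833]]


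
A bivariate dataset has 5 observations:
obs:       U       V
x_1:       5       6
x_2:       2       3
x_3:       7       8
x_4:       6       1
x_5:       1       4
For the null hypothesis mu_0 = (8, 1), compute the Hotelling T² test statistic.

Step 1 — sample mean vector:
  mean(U) = (5 + 2 + 7 + 6 + 1) / 5 = 21/5 = 4.2
  mean(V) = (6 + 3 + 8 + 1 + 4) / 5 = 22/5 = 4.4
  x̄ = (4.2, 4.4),  deviation x̄ - mu_0 = (4.2, 4.4) - (8, 1) = (-3.8, 3.4).

Step 2 — sample covariance matrix, S[i,j] = (1/(n-1)) · Σ_k (x_{k,i} - mean_i) · (x_{k,j} - mean_j), divisor n-1 = 4:
  S[U,U] = ((0.8)·(0.8) + (-2.2)·(-2.2) + (2.8)·(2.8) + (1.8)·(1.8) + (-3.2)·(-3.2)) / 4 = 26.8/4 = 6.7
  S[U,V] = ((0.8)·(1.6) + (-2.2)·(-1.4) + (2.8)·(3.6) + (1.8)·(-3.4) + (-3.2)·(-0.4)) / 4 = 9.6/4 = 2.4
  S[V,V] = ((1.6)·(1.6) + (-1.4)·(-1.4) + (3.6)·(3.6) + (-3.4)·(-3.4) + (-0.4)·(-0.4)) / 4 = 29.2/4 = 7.3
  S = [[6.7, 2.4],
 [2.4, 7.3]].

Step 3 — invert S. det(S) = 6.7·7.3 - (2.4)² = 43.15.
  S^{-1} = (1/det) · [[d, -b], [-b, a]] = [[0.1692, -0.0556],
 [-0.0556, 0.1553]].

Step 4 — quadratic form (x̄ - mu_0)^T · S^{-1} · (x̄ - mu_0):
  S^{-1} · (x̄ - mu_0) = (-0.832, 0.7393),
  (x̄ - mu_0)^T · [...] = (-3.8)·(-0.832) + (3.4)·(0.7393) = 5.6751.

Step 5 — scale by n: T² = 5 · 5.6751 = 28.3754.

T² ≈ 28.3754


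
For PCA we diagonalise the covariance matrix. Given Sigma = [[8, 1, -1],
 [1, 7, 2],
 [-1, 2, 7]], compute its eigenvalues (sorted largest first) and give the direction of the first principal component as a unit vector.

Step 1 — characteristic polynomial p(λ) = det(λI - Sigma) = λ³ - tr·λ² + c_1·λ - det, where tr = trace, c_1 = sum of the principal 2×2 minors, det = det(Sigma):
  tr = 8 + 7 + 7 = 22,
  c_1 = (8·7 - (1)²) + (8·7 - (-1)²) + (7·7 - (2)²) = 55 + 55 + 45 = 155,
  det = 8·(7·7 - (2)²) - (1)·((1)·7 - (2)·(-1)) + (-1)·((1)·(2) - 7·(-1)) = 8·(45) - (1)·(9) + (-1)·(9) = 342.
  So p(λ) = λ³ - 22λ² + 155λ - 342.
Step 2 — look for an integer root (rational root theorem: any rational root is an integer divisor of 342). Testing λ = 9:
  p(9) = 729 - 1782 + 1395 - 342 = 0  ✓
  Dividing out (λ - 9): p(λ) = (λ - 9)(λ² - 13λ + 38).
Step 3 — remaining eigenvalues from the quadratic λ² - 13λ + 38 = 0:
  Δ = 13² - 4·38 = 169 - 152 = 17,  λ = (13 ± √17)/2 = (13 ± 4.1231)/2 ≈ 8.5616 or 4.4384.
  Sorted: λ_1 = 9,  λ_2 = 8.5616,  λ_3 = 4.4384  (check: sum = 22 = tr ✓).

Step 4 — unit eigenvector for λ_1 = 9: v spans the null space of (Sigma - λ_1 I), whose rows are
  r_1 = (-1, 1, -1),  r_2 = (1, -2, 2),  r_3 = (-1, 2, -2).
  v is orthogonal to every row, so take v ∝ r_1 × r_2 = ((1)·(2) - (-1)·(-2), (-1)·(1) - (-1)·(2), (-1)·(-2) - (1)·(1)) = (0, 1, 1).
  Let u = (0, 1, 1).
  ||u|| = √((0)² + (1)² + (1)²) = √(2) ≈ 1.4142,  v_1 = u/||u|| ≈ (0, 0.7071, 0.7071) (||v_1|| = 1).

λ_1 = 9,  λ_2 = 8.5616,  λ_3 = 4.4384;  v_1 ≈ (0, 0.7071, 0.7071)


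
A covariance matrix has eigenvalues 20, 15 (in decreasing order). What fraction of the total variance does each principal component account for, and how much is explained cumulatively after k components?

Step 1 — total variance = trace(Sigma) = Σ λ_i = 20 + 15 = 35.

Step 2 — fraction explained by component i = λ_i / Σ λ:
  PC1: 20/35 = 0.5714
  PC2: 15/35 = 0.4286

Step 3 — cumulative fraction after k components = (λ_1 + ... + λ_k) / Σ λ:
  k = 1: 20/35 = 0.5714
  k = 2: (20 + 15)/35 = 35/35 = 1

Summary (fraction, with percent):

explained: PC1 0.5714 (57.14%), PC2 0.4286 (42.86%);  cumulative: 0.5714, 1


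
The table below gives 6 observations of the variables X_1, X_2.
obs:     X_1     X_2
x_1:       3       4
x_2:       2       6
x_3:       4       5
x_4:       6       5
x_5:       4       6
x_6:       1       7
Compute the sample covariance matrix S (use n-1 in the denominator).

Step 1 — column means:
  mean(X_1) = (3 + 2 + 4 + 6 + 4 + 1) / 6 = 20/6 = 3.3333
  mean(X_2) = (4 + 6 + 5 + 5 + 6 + 7) / 6 = 33/6 = 5.5

Step 2 — sample covariance S[i,j] = (1/(n-1)) · Σ_k (x_{k,i} - mean_i) · (x_{k,j} - mean_j), with n-1 = 5.
  S[X_1,X_1] = ((-0.3333)·(-0.3333) + (-1.3333)·(-1.3333) + (0.6667)·(0.6667) + (2.6667)·(2.6667) + (0.6667)·(0.6667) + (-2.3333)·(-2.3333)) / 5 = 15.3333/5 = 3.0667
  S[X_1,X_2] = ((-0.3333)·(-1.5) + (-1.3333)·(0.5) + (0.6667)·(-0.5) + (2.6667)·(-0.5) + (0.6667)·(0.5) + (-2.3333)·(1.5)) / 5 = -5/5 = -1
  S[X_2,X_2] = ((-1.5)·(-1.5) + (0.5)·(0.5) + (-0.5)·(-0.5) + (-0.5)·(-0.5) + (0.5)·(0.5) + (1.5)·(1.5)) / 5 = 5.5/5 = 1.1

S is symmetric (S[j,i] = S[i,j]). Assembling:

S = [[3.0667, -1],
 [-1, 1.1]]


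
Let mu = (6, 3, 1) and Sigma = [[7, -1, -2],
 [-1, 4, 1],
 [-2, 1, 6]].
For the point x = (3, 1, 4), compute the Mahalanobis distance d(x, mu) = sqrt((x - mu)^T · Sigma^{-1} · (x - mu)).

Step 1 — centre the observation: (x - mu) = (-3, -2, 3).

Step 2 — invert Sigma (cofactor / det for 3×3, or solve directly):
  Sigma^{-1} = [[0.1608, 0.028, 0.049],
 [0.028, 0.2657, -0.035],
 [0.049, -0.035, 0.1888]].

Step 3 — form the quadratic (x - mu)^T · Sigma^{-1} · (x - mu):
  Sigma^{-1} · (x - mu) = (-0.3916, -0.7203, 0.4895).
  (x - mu)^T · [Sigma^{-1} · (x - mu)] = (-3)·(-0.3916) + (-2)·(-0.7203) + (3)·(0.4895) = 4.0839.

Step 4 — take square root: d = √(4.0839) ≈ 2.0209.

d(x, mu) = √(4.0839) ≈ 2.0209


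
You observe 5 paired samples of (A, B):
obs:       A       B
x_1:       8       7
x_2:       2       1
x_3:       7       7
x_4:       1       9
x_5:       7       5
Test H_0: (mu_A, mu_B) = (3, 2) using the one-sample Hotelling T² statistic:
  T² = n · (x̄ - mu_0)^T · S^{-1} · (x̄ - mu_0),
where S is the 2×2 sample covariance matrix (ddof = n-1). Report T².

Step 1 — sample mean vector:
  mean(A) = (8 + 2 + 7 + 1 + 7) / 5 = 25/5 = 5
  mean(B) = (7 + 1 + 7 + 9 + 5) / 5 = 29/5 = 5.8
  x̄ = (5, 5.8),  deviation x̄ - mu_0 = (5, 5.8) - (3, 2) = (2, 3.8).

Step 2 — sample covariance matrix, S[i,j] = (1/(n-1)) · Σ_k (x_{k,i} - mean_i) · (x_{k,j} - mean_j), divisor n-1 = 4:
  S[A,A] = ((3)·(3) + (-3)·(-3) + (2)·(2) + (-4)·(-4) + (2)·(2)) / 4 = 42/4 = 10.5
  S[A,B] = ((3)·(1.2) + (-3)·(-4.8) + (2)·(1.2) + (-4)·(3.2) + (2)·(-0.8)) / 4 = 6/4 = 1.5
  S[B,B] = ((1.2)·(1.2) + (-4.8)·(-4.8) + (1.2)·(1.2) + (3.2)·(3.2) + (-0.8)·(-0.8)) / 4 = 36.8/4 = 9.2
  S = [[10.5, 1.5],
 [1.5, 9.2]].

Step 3 — invert S. det(S) = 10.5·9.2 - (1.5)² = 94.35.
  S^{-1} = (1/det) · [[d, -b], [-b, a]] = [[0.0975, -0.0159],
 [-0.0159, 0.1113]].

Step 4 — quadratic form (x̄ - mu_0)^T · S^{-1} · (x̄ - mu_0):
  S^{-1} · (x̄ - mu_0) = (0.1346, 0.3911),
  (x̄ - mu_0)^T · [...] = (2)·(0.1346) + (3.8)·(0.3911) = 1.7554.

Step 5 — scale by n: T² = 5 · 1.7554 = 8.7769.

T² ≈ 8.7769
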